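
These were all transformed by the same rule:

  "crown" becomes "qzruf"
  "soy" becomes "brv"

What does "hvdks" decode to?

Two steps: reverse the string, then apply a Caesar shift of +3.
Reversing it on hvdks: shift back: h−3=e, v−3=s, d−3=a, k−3=h, s−3=p → esahp; then reverse → phase.

phase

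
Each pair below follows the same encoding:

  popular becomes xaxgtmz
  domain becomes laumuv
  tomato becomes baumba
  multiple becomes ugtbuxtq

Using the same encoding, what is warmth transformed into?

The shift depends on letter class: consonant p→x is +8, but vowel o→a is +12. Vowels shift forward by 12 and consonants shift forward by 8.
Applying it to warmth: w(cons)+8=e, a(vowel)+12=m, r(cons)+8=z, m(cons)+8=u, t(cons)+8=b, h(cons)+8=p.

emzubp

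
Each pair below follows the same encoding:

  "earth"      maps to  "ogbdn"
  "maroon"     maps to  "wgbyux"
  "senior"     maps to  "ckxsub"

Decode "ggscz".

The shifts repeat in a cycle of length 3: positions 0,1,… shift by +10, +6, +10, then the pattern repeats.
Undoing it on ggscz: g−10=w, g−6=a, s−10=i, c−10=s, z−6=t.

waist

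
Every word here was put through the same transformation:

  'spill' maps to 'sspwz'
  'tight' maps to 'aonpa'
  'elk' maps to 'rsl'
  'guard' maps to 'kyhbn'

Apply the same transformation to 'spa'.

The word is reversed, then every letter is shifted forward by 7.
For spa: reverse → aps; then shift: a+7=h, p+7=w, s+7=z.

hwz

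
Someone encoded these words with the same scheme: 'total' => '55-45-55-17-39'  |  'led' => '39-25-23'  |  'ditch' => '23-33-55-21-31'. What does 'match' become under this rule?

41-17-55-21-31

t(#20)→55 and o(#15)→45: differences scale by 2, so n = 2·pos + 15. With a=1..z=26, the number is 2·pos + 15.
On match: m=13→41, a=1→17, t=20→55, c=3→21, h=8→31.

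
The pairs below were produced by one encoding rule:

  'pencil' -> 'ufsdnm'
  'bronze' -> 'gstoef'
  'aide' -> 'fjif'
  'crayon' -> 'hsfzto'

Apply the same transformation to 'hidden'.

mjiejo

It's a Vigenère-style cipher with numeric key [5,1]: position i shifts by key[i mod 2].
Applying it to hidden: h+5=m, i+1=j, d+5=i, d+1=e, e+5=j, n+1=o.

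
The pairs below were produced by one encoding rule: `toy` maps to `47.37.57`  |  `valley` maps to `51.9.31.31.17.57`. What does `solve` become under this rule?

45.37.31.51.17

The formula is n = 2×(alphabet index, a=1) + 7.
For solve: s=19→45, o=15→37, l=12→31, v=22→51, e=5→17.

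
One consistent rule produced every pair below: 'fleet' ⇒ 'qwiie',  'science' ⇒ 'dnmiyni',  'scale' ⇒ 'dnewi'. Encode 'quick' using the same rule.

bymnv

The rule splits by letter class: vowels +4, consonants +11.
On quick: q(cons)+11=b, u(vowel)+4=y, i(vowel)+4=m, c(cons)+11=n, k(cons)+11=v.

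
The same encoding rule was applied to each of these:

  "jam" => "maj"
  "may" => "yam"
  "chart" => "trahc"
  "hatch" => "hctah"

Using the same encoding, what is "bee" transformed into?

eeb

The output letters match the input read backwards: jam reversed is maj. The word is simply reversed.
Applying it to bee: reverse → eeb.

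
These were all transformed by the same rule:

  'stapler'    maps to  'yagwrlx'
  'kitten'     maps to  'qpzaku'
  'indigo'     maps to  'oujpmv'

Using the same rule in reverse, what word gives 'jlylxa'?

Shifts by position in stapler: pos 0: s→y (+6), pos 1: t→a (+7), pos 2: a→g (+6), pos 3: p→w (+7) — repeating every 2. It's a Vigenère-style cipher with numeric key [6,7]: position i shifts by key[i mod 2].
Decoding jlylxa: j−6=d, l−7=e, y−6=s, l−7=e, x−6=r, a−7=t.

desert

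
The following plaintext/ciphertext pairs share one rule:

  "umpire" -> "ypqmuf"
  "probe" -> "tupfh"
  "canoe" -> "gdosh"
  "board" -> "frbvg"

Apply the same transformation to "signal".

wlhrdm

A repeating key of period 3 is used — shifts +4, +3, +1 over and over.
On signal: s+4=w, i+3=l, g+1=h, n+4=r, a+3=d, l+1=m.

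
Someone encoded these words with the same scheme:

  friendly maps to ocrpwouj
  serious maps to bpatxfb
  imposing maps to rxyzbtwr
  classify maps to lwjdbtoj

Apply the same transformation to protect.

Shifts by position in friendly: pos 0: f→o (+9), pos 1: r→c (+11), pos 2: i→r (+9), pos 3: e→p (+11) — repeating every 2. A repeating key of period 2 is used — shifts +9, +11 over and over.
Applying it to protect: p+9=y, r+11=c, o+9=x, t+11=e, e+9=n, c+11=n, t+9=c.

ycxennc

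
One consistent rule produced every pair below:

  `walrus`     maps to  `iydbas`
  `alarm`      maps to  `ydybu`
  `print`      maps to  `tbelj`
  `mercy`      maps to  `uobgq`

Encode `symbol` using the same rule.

w(22)→i(8) and a(0)→y(24) fit y≡17x+24 (mod 26); the inverse of 17 mod 26 is 23. Treating letters as 0–25, the rule is x ↦ 17x + 24 (mod 26).
Applying it to symbol: s(18)→17·18+24≡18=s; y(24)→17·24+24≡16=q; m(12)→17·12+24≡20=u; b(1)→17·1+24≡15=p; o(14)→17·14+24≡2=c; l(11)→17·11+24≡3=d (all mod 26).

squpcd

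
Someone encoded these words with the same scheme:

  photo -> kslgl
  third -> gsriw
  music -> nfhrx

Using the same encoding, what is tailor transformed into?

gzroli

Each pair mirrors across the alphabet (p↔k, h↔s, o↔l): positions sum to 25. This is the alphabet-reversal cipher (Atbash): a becomes z, b becomes y, etc.
On tailor: t↔g, a↔z, i↔r, l↔o, o↔l, r↔i.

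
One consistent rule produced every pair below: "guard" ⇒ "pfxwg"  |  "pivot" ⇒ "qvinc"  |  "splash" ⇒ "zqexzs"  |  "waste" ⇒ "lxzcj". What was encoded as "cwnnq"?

troop

g(6)→p(15) and u(20)→f(5) fit y≡3x+23 (mod 26); the inverse of 3 mod 26 is 9. Each letter's alphabet position (a=0..z=25) is mapped through 3·x+23 mod 26 — an affine cipher.
Decoding cwnnq: c(2)→9·(2−23)≡19=t; w(22)→9·(22−23)≡17=r; n(13)→9·(13−23)≡14=o; n(13)→9·(13−23)≡14=o; q(16)→9·(16−23)≡15=p (all mod 26).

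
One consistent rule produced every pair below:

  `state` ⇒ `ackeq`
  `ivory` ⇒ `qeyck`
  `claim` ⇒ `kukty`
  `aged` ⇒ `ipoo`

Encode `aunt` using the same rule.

Letter i (0-indexed) is shifted by i+8, so successive shifts are 8, 9, 10, ….
Applying it to aunt: a+8=i, u+9=d, n+10=x, t+11=e.

idxe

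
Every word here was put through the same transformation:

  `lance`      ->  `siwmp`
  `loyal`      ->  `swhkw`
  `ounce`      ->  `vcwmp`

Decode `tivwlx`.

mammal

In lance: l→s is +7, a→i is +8, n→w is +9, c→m is +10 — the shift increases by 1 each position. The shift increases by 1 at each position, starting from +7: 7, 8, 9, ….
Undoing it on tivwlx: t−7=m, i−8=a, v−9=m, w−10=m, l−11=a, x−12=l.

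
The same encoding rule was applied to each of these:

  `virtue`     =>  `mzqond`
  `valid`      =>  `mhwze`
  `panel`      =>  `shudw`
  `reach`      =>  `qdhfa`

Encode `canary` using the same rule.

fhuhqj

Each letter's alphabet position (a=0..z=25) is mapped through 25·x+7 mod 26 — an affine cipher.
Applying it to canary: c(2)→25·2+7≡5=f; a(0)→25·0+7≡7=h; n(13)→25·13+7≡20=u; a(0)→25·0+7≡7=h; r(17)→25·17+7≡16=q; y(24)→25·24+7≡9=j (all mod 26).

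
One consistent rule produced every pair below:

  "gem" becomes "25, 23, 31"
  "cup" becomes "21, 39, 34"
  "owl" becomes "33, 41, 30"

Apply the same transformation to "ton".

38, 33, 32

g is letter #7 and maps to 25: an offset of 18. Letters become their 1-based position plus 18 (so a→19, b→20, …).
For ton: t=20→38, o=15→33, n=14→32.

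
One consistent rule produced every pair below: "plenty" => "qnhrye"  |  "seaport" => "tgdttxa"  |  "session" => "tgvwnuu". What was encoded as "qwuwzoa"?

pursuit

In plenty: p→q is +1, l→n is +2, e→h is +3, n→r is +4 — the shift increases by 1 each position. Each letter shifts forward by (position + 1), i.e. 1, 2, 3, … — the shift grows by one for each successive letter.
Reversing it on qwuwzoa: q−1=p, w−2=u, u−3=r, w−4=s, z−5=u, o−6=i, a−7=t.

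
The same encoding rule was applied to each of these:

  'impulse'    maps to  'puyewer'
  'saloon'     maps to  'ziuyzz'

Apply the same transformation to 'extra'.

lfcbl

Each letter shifts forward by (position + 7), i.e. 7, 8, 9, … — the shift grows by one for each successive letter.
On extra: e+7=l, x+8=f, t+9=c, r+10=b, a+11=l.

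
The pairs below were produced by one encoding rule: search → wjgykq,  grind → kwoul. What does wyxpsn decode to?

In search: s→w is +4, e→j is +5, a→g is +6, r→y is +7 — the shift increases by 1 each position. Each letter shifts forward by (position + 4), i.e. 4, 5, 6, … — the shift grows by one for each successive letter.
Undoing it on wyxpsn: w−4=s, y−5=t, x−6=r, p−7=i, s−8=k, n−9=e.

strike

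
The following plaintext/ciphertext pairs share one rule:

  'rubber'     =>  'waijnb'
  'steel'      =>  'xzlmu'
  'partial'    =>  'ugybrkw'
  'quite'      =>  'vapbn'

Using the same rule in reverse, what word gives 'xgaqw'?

Letter i (0-indexed) is shifted by i+5, so successive shifts are 5, 6, 7, ….
Reversing it on xgaqw: x−5=s, g−6=a, a−7=t, q−8=i, w−9=n.

satin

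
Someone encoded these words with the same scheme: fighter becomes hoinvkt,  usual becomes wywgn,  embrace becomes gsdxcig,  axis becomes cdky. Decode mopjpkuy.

kindness

Shifts by position in fighter: pos 0: f→h (+2), pos 1: i→o (+6), pos 2: g→i (+2), pos 3: h→n (+6) — repeating every 2. It's a Vigenère-style cipher with numeric key [2,6]: position i shifts by key[i mod 2].
Undoing it on mopjpkuy: m−2=k, o−6=i, p−2=n, j−6=d, p−2=n, k−6=e, u−2=s, y−6=s.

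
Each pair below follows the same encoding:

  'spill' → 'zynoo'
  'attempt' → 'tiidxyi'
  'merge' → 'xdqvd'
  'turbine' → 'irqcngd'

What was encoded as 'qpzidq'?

This is an affine cipher: with a=0,…,z=25, each position x becomes (9x+19) mod 26.
Reversing it on qpzidq: q(16)→3·(16−19)≡17=r; p(15)→3·(15−19)≡14=o; z(25)→3·(25−19)≡18=s; i(8)→3·(8−19)≡19=t; d(3)→3·(3−19)≡4=e; q(16)→3·(16−19)≡17=r (all mod 26).

roster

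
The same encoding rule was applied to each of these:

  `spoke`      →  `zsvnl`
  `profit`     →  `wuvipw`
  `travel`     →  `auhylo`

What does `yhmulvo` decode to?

refresh

Shifts by position in spoke: pos 0: s→z (+7), pos 1: p→s (+3), pos 2: o→v (+7), pos 3: k→n (+3) — repeating every 2. It's a Vigenère-style cipher with numeric key [7,3]: position i shifts by key[i mod 2].
Decoding yhmulvo: y−7=r, h−3=e, m−7=f, u−3=r, l−7=e, v−3=s, o−7=h.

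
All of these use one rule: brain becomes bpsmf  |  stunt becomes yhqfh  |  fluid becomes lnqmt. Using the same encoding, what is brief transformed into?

bpmcl

Treating letters as 0–25, the rule is x ↦ 9x + 18 (mod 26).
Applying it to brief: b(1)→9·1+18≡1=b; r(17)→9·17+18≡15=p; i(8)→9·8+18≡12=m; e(4)→9·4+18≡2=c; f(5)→9·5+18≡11=l (all mod 26).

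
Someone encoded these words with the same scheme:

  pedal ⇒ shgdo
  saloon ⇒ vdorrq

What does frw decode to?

Compare letters: p→s is +3, e→h is +3, d→g is +3 — a constant shift. It's a constant shift of +3 (ROT3).
Reversing it on frw: f−3=c, r−3=o, w−3=t.

cot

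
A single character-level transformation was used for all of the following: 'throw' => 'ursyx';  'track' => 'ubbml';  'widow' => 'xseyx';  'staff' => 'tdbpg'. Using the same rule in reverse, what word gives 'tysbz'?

sorry

Shifts by position in throw: pos 0: t→u (+1), pos 1: h→r (+10), pos 2: r→s (+1), pos 3: o→y (+10) — repeating every 2. The shifts repeat in a cycle of length 2: positions 0,1,… shift by +1, +10, then the pattern repeats.
Reversing it on tysbz: t−1=s, y−10=o, s−1=r, b−10=r, z−1=y.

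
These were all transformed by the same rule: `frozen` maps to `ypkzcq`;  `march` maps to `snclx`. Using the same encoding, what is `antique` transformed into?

Two steps: reverse the string, then apply a Caesar shift of +11.
On antique: reverse → euqitna; then shift: e+11=p, u+11=f, q+11=b, i+11=t, t+11=e, n+11=y, a+11=l.

pfbteyl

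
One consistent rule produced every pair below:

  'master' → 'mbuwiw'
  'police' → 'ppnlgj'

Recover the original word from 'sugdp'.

steal

In master: m→m is +0, a→b is +1, s→u is +2, t→w is +3 — the shift increases by 1 each position. Each letter shifts forward by its position index (0, 1, 2, …) — the shift grows by one for each successive letter.
Decoding sugdp: s−0=s, u−1=t, g−2=e, d−3=a, p−4=l.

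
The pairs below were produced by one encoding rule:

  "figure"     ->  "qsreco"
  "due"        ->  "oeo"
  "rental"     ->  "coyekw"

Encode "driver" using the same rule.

The shift depends on letter class: consonant f→q is +11, but vowel i→s is +10. The rule splits by letter class: vowels +10, consonants +11.
Applying it to driver: d(cons)+11=o, r(cons)+11=c, i(vowel)+10=s, v(cons)+11=g, e(vowel)+10=o, r(cons)+11=c.

ocsgoc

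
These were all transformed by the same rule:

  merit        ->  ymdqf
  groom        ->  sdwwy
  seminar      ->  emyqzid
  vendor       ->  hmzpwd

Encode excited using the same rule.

mjoqfmp

The shift depends on letter class: consonant m→y is +12, but vowel e→m is +8. The rule splits by letter class: vowels +8, consonants +12.
On excited: e(vowel)+8=m, x(cons)+12=j, c(cons)+12=o, i(vowel)+8=q, t(cons)+12=f, e(vowel)+8=m, d(cons)+12=p.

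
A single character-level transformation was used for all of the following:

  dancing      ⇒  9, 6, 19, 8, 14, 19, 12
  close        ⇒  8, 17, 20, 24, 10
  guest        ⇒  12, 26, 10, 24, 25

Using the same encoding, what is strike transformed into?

d is letter #4 and maps to 9: an offset of 5. Letters become their 1-based position plus 5 (so a→6, b→7, …).
Applying it to strike: s=19→24, t=20→25, r=18→23, i=9→14, k=11→16, e=5→10.

24, 25, 23, 14, 16, 10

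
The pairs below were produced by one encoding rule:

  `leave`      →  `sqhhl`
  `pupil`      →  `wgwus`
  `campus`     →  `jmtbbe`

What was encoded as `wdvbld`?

proper

Shifts by position in leave: pos 0: l→s (+7), pos 1: e→q (+12), pos 2: a→h (+7), pos 3: v→h (+12) — repeating every 2. A repeating key of period 2 is used — shifts +7, +12 over and over.
Undoing it on wdvbld: w−7=p, d−12=r, v−7=o, b−12=p, l−7=e, d−12=r.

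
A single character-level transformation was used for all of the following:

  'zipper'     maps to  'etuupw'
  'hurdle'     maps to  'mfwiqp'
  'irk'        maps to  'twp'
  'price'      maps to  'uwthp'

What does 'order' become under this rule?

zwipw

The shift depends on letter class: consonant z→e is +5, but vowel i→t is +11. The rule splits by letter class: vowels +11, consonants +5.
For order: o(vowel)+11=z, r(cons)+5=w, d(cons)+5=i, e(vowel)+11=p, r(cons)+5=w.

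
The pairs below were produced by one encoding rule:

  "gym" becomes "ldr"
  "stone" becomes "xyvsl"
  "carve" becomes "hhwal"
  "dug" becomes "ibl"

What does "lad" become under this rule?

qhi

The shift depends on letter class: consonant g→l is +5, but vowel o→v is +7. Two shifts are in play — +7 for a/e/i/o/u, +5 for every other letter.
On lad: l(cons)+5=q, a(vowel)+7=h, d(cons)+5=i.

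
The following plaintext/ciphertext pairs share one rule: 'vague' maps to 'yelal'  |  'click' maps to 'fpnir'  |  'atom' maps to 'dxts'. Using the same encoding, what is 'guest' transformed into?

In vague: v→y is +3, a→e is +4, g→l is +5, u→a is +6 — the shift increases by 1 each position. The shift increases by 1 at each position, starting from +3: 3, 4, 5, ….
For guest: g+3=j, u+4=y, e+5=j, s+6=y, t+7=a.

jyjya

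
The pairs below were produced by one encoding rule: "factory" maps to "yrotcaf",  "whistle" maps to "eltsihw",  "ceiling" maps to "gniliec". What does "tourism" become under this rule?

msiruot

The output letters match the input read backwards: factory reversed is yrotcaf. The word is simply reversed.
For tourism: reverse → msiruot.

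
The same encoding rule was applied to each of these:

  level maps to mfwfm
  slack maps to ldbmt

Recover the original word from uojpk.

The output letters match the input read backwards, each shifted +1: level reversed is level. Read the word backwards and shift each letter +1.
Decoding uojpk: shift back: u−1=t, o−1=n, j−1=i, p−1=o, k−1=j → tnioj; then reverse → joint.

joint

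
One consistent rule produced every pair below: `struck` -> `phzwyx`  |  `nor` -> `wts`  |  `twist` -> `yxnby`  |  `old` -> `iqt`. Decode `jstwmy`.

throne

The word is reversed, then every letter is shifted forward by 5.
Reversing it on jstwmy: shift back: j−5=e, s−5=n, t−5=o, w−5=r, m−5=h, y−5=t → enorht; then reverse → throne.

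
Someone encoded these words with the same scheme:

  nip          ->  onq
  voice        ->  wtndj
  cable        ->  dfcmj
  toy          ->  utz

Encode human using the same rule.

The shift depends on letter class: consonant n→o is +1, but vowel i→n is +5. Two shifts are in play — +5 for a/e/i/o/u, +1 for every other letter.
On human: h(cons)+1=i, u(vowel)+5=z, m(cons)+1=n, a(vowel)+5=f, n(cons)+1=o.

iznfo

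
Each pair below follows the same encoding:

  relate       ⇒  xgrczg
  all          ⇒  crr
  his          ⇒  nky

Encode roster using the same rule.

The shift depends on letter class: consonant r→x is +6, but vowel e→g is +2. The rule splits by letter class: vowels +2, consonants +6.
For roster: r(cons)+6=x, o(vowel)+2=q, s(cons)+6=y, t(cons)+6=z, e(vowel)+2=g, r(cons)+6=x.

xqyzgx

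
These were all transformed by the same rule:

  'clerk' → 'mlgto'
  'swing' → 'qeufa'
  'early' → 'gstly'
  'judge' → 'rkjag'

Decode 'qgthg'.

serve

This is an affine cipher: with a=0,…,z=25, each position x becomes (23x+18) mod 26.
Reversing it on qgthg: q(16)→17·(16−18)≡18=s; g(6)→17·(6−18)≡4=e; t(19)→17·(19−18)≡17=r; h(7)→17·(7−18)≡21=v; g(6)→17·(6−18)≡4=e (all mod 26).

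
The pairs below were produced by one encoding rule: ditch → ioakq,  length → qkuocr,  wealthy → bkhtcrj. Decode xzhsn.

stake

The shift increases by 1 at each position, starting from +5: 5, 6, 7, ….
Reversing it on xzhsn: x−5=s, z−6=t, h−7=a, s−8=k, n−9=e.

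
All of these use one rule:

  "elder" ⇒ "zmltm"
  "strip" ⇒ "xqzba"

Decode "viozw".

The output letters match the input read backwards, each shifted +8: elder reversed is redle. Read the word backwards and shift each letter +8.
Reversing it on viozw: shift back: v−8=n, i−8=a, o−8=g, z−8=r, w−8=o → nagro; then reverse → organ.

organ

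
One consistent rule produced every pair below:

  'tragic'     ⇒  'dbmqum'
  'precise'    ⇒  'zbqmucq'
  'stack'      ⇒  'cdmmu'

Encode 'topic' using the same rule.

The shift depends on letter class: consonant t→d is +10, but vowel a→m is +12. The rule splits by letter class: vowels +12, consonants +10.
On topic: t(cons)+10=d, o(vowel)+12=a, p(cons)+10=z, i(vowel)+12=u, c(cons)+10=m.

dazum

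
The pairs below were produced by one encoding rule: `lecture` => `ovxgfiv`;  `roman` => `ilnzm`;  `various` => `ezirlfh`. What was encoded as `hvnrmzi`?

seminar

Each pair mirrors across the alphabet (l↔o, e↔v, c↔x): positions sum to 25. This is the alphabet-reversal cipher (Atbash): a becomes z, b becomes y, etc.
Undoing it on hvnrmzi: h↔s, v↔e, n↔m, r↔i, m↔n, z↔a, i↔r.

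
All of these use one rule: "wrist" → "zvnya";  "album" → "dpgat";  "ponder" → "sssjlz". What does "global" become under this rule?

jpthht

In wrist: w→z is +3, r→v is +4, i→n is +5, s→y is +6 — the shift increases by 1 each position. Each letter shifts forward by (position + 3), i.e. 3, 4, 5, … — the shift grows by one for each successive letter.
Applying it to global: g+3=j, l+4=p, o+5=t, b+6=h, a+7=h, l+8=t.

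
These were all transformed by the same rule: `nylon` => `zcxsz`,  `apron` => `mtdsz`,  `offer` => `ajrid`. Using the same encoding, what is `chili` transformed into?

A repeating key of period 2 is used — shifts +12, +4 over and over.
On chili: c+12=o, h+4=l, i+12=u, l+4=p, i+12=u.

olupu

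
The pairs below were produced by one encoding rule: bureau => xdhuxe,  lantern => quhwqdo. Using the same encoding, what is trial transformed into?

The output letters match the input read backwards, each shifted +3: bureau reversed is uaerub. Read the word backwards and shift each letter +3.
For trial: reverse → lairt; then shift: l+3=o, a+3=d, i+3=l, r+3=u, t+3=w.

odluw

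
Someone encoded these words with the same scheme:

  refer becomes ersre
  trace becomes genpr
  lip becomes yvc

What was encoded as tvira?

Compare letters: r→e is +13, e→r is +13, f→s is +13 — a constant shift. Every letter moves 13 places later in the alphabet, wrapping around z→a.
Decoding tvira: t−13=g, v−13=i, i−13=v, r−13=e, a−13=n.

given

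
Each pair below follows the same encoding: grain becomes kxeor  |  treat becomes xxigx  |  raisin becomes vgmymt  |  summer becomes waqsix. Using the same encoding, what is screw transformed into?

A repeating key of period 2 is used — shifts +4, +6 over and over.
On screw: s+4=w, c+6=i, r+4=v, e+6=k, w+4=a.

wivka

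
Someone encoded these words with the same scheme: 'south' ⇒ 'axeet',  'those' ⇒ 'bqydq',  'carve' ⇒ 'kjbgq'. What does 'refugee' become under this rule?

Letter i (0-indexed) is shifted by i+8, so successive shifts are 8, 9, 10, ….
Applying it to refugee: r+8=z, e+9=n, f+10=p, u+11=f, g+12=s, e+13=r, e+14=s.

znpfsrs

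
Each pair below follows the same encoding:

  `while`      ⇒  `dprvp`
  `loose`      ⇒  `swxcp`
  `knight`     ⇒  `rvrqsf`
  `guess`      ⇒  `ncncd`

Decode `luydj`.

Each letter shifts forward by (position + 7), i.e. 7, 8, 9, … — the shift grows by one for each successive letter.
Reversing it on luydj: l−7=e, u−8=m, y−9=p, d−10=t, j−11=y.

empty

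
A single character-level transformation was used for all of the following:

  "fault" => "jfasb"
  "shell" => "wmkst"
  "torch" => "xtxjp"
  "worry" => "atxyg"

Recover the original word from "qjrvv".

melon

In fault: f→j is +4, a→f is +5, u→a is +6, l→s is +7 — the shift increases by 1 each position. The shift increases by 1 at each position, starting from +4: 4, 5, 6, ….
Undoing it on qjrvv: q−4=m, j−5=e, r−6=l, v−7=o, v−8=n.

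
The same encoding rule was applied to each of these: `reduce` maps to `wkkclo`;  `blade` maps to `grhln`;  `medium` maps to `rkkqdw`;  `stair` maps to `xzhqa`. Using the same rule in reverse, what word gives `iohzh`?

The shift increases by 1 at each position, starting from +5: 5, 6, 7, ….
Decoding iohzh: i−5=d, o−6=i, h−7=a, z−8=r, h−9=y.

diary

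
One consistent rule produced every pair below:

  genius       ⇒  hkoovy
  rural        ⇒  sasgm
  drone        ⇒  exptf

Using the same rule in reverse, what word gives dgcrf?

cable

A repeating key of period 2 is used — shifts +1, +6 over and over.
Decoding dgcrf: d−1=c, g−6=a, c−1=b, r−6=l, f−1=e.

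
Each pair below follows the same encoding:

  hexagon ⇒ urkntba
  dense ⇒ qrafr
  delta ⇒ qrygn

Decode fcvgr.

spite

Compare letters: h→u is +13, e→r is +13, x→k is +13 — a constant shift. This is a Caesar cipher with shift 13.
Undoing it on fcvgr: f−13=s, c−13=p, v−13=i, g−13=t, r−13=e.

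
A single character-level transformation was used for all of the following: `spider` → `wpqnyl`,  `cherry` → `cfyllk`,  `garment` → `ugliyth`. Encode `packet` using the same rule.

pgcmyh

s(18)→w(22) and p(15)→p(15) fit y≡11x+6 (mod 26); the inverse of 11 mod 26 is 19. This is an affine cipher: with a=0,…,z=25, each position x becomes (11x+6) mod 26.
On packet: p(15)→11·15+6≡15=p; a(0)→11·0+6≡6=g; c(2)→11·2+6≡2=c; k(10)→11·10+6≡12=m; e(4)→11·4+6≡24=y; t(19)→11·19+6≡7=h (all mod 26).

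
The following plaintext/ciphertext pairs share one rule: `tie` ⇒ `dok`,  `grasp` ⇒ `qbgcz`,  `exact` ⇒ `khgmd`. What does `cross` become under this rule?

Vowels shift forward by 6 and consonants shift forward by 10.
For cross: c(cons)+10=m, r(cons)+10=b, o(vowel)+6=u, s(cons)+10=c, s(cons)+10=c.

mbucc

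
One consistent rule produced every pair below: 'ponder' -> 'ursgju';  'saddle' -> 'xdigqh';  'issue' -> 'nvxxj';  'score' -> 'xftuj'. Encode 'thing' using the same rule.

Shifts by position in ponder: pos 0: p→u (+5), pos 1: o→r (+3), pos 2: n→s (+5), pos 3: d→g (+3) — repeating every 2. The shifts repeat in a cycle of length 2: positions 0,1,… shift by +5, +3, then the pattern repeats.
On thing: t+5=y, h+3=k, i+5=n, n+3=q, g+5=l.

yknql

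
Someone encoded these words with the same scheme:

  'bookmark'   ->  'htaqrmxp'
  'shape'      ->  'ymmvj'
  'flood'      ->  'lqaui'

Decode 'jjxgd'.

Shifts by position in bookmark: pos 0: b→h (+6), pos 1: o→t (+5), pos 2: o→a (+12), pos 3: k→q (+6), pos 4: m→r (+5), pos 5: a→m (+12) — repeating every 3. A repeating key of period 3 is used — shifts +6, +5, +12 over and over.
Decoding jjxgd: j−6=d, j−5=e, x−12=l, g−6=a, d−5=y.

delay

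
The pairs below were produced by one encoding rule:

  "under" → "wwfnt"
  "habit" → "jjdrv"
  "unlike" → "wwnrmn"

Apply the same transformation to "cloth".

euqcj

It's a Vigenère-style cipher with numeric key [2,9]: position i shifts by key[i mod 2].
On cloth: c+2=e, l+9=u, o+2=q, t+9=c, h+2=j.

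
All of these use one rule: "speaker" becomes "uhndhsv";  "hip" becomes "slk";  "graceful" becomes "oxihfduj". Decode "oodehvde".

Two steps: reverse the string, then apply a Caesar shift of +3.
Undoing it on oodehvde: shift back: o−3=l, o−3=l, d−3=a, e−3=b, h−3=e, v−3=s, d−3=a, e−3=b → llabesab; then reverse → baseball.

baseball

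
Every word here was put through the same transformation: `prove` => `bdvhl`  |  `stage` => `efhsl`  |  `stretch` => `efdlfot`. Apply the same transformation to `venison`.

hlzpevz

The shift depends on letter class: consonant p→b is +12, but vowel o→v is +7. The rule splits by letter class: vowels +7, consonants +12.
On venison: v(cons)+12=h, e(vowel)+7=l, n(cons)+12=z, i(vowel)+7=p, s(cons)+12=e, o(vowel)+7=v, n(cons)+12=z.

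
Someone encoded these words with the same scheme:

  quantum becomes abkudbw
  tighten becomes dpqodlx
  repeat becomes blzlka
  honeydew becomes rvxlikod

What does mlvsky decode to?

cellar

It's a Vigenère-style cipher with numeric key [10,7]: position i shifts by key[i mod 2].
Reversing it on mlvsky: m−10=c, l−7=e, v−10=l, s−7=l, k−10=a, y−7=r.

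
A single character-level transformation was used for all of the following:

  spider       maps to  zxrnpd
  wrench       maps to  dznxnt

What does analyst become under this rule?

The shift increases by 1 at each position, starting from +7: 7, 8, 9, ….
For analyst: a+7=h, n+8=v, a+9=j, l+10=v, y+11=j, s+12=e, t+13=g.

hvjvjeg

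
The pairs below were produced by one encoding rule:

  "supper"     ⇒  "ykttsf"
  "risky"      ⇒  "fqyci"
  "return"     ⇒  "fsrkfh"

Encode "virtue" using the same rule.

s(18)→y(24) and u(20)→k(10) fit y≡19x+20 (mod 26); the inverse of 19 mod 26 is 11. Each letter's alphabet position (a=0..z=25) is mapped through 19·x+20 mod 26 — an affine cipher.
For virtue: v(21)→19·21+20≡3=d; i(8)→19·8+20≡16=q; r(17)→19·17+20≡5=f; t(19)→19·19+20≡17=r; u(20)→19·20+20≡10=k; e(4)→19·4+20≡18=s (all mod 26).

dqfrks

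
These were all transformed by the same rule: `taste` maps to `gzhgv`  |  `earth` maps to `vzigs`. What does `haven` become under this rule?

szevm

Each pair mirrors across the alphabet (t↔g, a↔z, s↔h): positions sum to 25. Each letter is replaced by its mirror in the alphabet: a↔z, b↔y, c↔x, and so on (the Atbash cipher).
On haven: h↔s, a↔z, v↔e, e↔v, n↔m.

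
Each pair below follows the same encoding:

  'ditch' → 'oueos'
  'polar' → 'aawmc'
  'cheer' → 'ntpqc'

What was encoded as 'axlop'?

place

Shifts by position in ditch: pos 0: d→o (+11), pos 1: i→u (+12), pos 2: t→e (+11), pos 3: c→o (+12) — repeating every 2. It's a Vigenère-style cipher with numeric key [11,12]: position i shifts by key[i mod 2].
Decoding axlop: a−11=p, x−12=l, l−11=a, o−12=c, p−11=e.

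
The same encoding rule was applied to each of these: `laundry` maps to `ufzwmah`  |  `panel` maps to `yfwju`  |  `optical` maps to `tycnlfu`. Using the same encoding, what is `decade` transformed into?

mjlfmj

Two shifts are in play — +5 for a/e/i/o/u, +9 for every other letter.
On decade: d(cons)+9=m, e(vowel)+5=j, c(cons)+9=l, a(vowel)+5=f, d(cons)+9=m, e(vowel)+5=j.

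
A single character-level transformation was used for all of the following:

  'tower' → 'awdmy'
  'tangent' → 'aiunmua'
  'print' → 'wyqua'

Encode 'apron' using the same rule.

iwywu

The shift depends on letter class: consonant t→a is +7, but vowel o→w is +8. Two shifts are in play — +8 for a/e/i/o/u, +7 for every other letter.
Applying it to apron: a(vowel)+8=i, p(cons)+7=w, r(cons)+7=y, o(vowel)+8=w, n(cons)+7=u.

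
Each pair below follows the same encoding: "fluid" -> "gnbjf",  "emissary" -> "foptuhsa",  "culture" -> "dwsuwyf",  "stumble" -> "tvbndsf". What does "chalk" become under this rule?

djhmm

Shifts by position in fluid: pos 0: f→g (+1), pos 1: l→n (+2), pos 2: u→b (+7), pos 3: i→j (+1), pos 4: d→f (+2) — repeating every 3. A repeating key of period 3 is used — shifts +1, +2, +7 over and over.
On chalk: c+1=d, h+2=j, a+7=h, l+1=m, k+2=m.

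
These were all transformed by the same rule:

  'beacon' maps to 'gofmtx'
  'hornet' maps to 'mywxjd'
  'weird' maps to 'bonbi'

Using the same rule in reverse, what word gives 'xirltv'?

symbol

Shifts by position in beacon: pos 0: b→g (+5), pos 1: e→o (+10), pos 2: a→f (+5), pos 3: c→m (+10) — repeating every 2. The shifts repeat in a cycle of length 2: positions 0,1,… shift by +5, +10, then the pattern repeats.
Decoding xirltv: x−5=s, i−10=y, r−5=m, l−10=b, t−5=o, v−10=l.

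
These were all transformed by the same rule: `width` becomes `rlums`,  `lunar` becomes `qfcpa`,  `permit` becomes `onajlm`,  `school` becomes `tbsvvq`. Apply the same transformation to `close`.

w(22)→r(17) and i(8)→l(11) fit y≡19x+15 (mod 26); the inverse of 19 mod 26 is 11. Each letter's alphabet position (a=0..z=25) is mapped through 19·x+15 mod 26 — an affine cipher.
For close: c(2)→19·2+15≡1=b; l(11)→19·11+15≡16=q; o(14)→19·14+15≡21=v; s(18)→19·18+15≡19=t; e(4)→19·4+15≡13=n (all mod 26).

bqvtn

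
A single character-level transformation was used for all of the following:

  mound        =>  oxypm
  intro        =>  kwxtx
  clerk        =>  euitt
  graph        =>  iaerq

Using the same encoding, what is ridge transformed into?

It's a Vigenère-style cipher with numeric key [2,9,4]: position i shifts by key[i mod 3].
Applying it to ridge: r+2=t, i+9=r, d+4=h, g+2=i, e+9=n.

trhin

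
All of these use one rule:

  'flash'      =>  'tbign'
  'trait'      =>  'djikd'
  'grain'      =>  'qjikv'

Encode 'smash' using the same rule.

gyign

f(5)→t(19) and l(11)→b(1) fit y≡23x+8 (mod 26); the inverse of 23 mod 26 is 17. Treating letters as 0–25, the rule is x ↦ 23x + 8 (mod 26).
On smash: s(18)→23·18+8≡6=g; m(12)→23·12+8≡24=y; a(0)→23·0+8≡8=i; s(18)→23·18+8≡6=g; h(7)→23·7+8≡13=n (all mod 26).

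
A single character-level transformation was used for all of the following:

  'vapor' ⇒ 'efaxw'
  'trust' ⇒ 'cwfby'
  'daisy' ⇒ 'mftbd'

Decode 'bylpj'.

Shifts by position in vapor: pos 0: v→e (+9), pos 1: a→f (+5), pos 2: p→a (+11), pos 3: o→x (+9), pos 4: r→w (+5) — repeating every 3. It's a Vigenère-style cipher with numeric key [9,5,11]: position i shifts by key[i mod 3].
Reversing it on bylpj: b−9=s, y−5=t, l−11=a, p−9=g, j−5=e.

stage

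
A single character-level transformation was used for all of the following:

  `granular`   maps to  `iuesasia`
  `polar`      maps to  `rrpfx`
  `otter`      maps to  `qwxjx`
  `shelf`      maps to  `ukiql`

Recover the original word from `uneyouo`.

skating

In granular: g→i is +2, r→u is +3, a→e is +4, n→s is +5 — the shift increases by 1 each position. Each letter shifts forward by (position + 2), i.e. 2, 3, 4, … — the shift grows by one for each successive letter.
Reversing it on uneyouo: u−2=s, n−3=k, e−4=a, y−5=t, o−6=i, u−7=n, o−8=g.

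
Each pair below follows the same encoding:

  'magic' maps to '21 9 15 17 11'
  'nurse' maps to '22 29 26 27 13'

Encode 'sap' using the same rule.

Each letter is replaced by its alphabet position (a=1..z=26) + 8.
Applying it to sap: s=19→27, a=1→9, p=16→24.

27 9 24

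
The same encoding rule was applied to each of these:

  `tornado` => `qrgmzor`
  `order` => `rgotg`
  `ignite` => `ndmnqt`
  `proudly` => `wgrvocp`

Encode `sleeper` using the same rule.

lcttwtg

t(19)→q(16) and o(14)→r(17) fit y≡5x+25 (mod 26); the inverse of 5 mod 26 is 21. Each letter's alphabet position (a=0..z=25) is mapped through 5·x+25 mod 26 — an affine cipher.
For sleeper: s(18)→5·18+25≡11=l; l(11)→5·11+25≡2=c; e(4)→5·4+25≡19=t; e(4)→5·4+25≡19=t; p(15)→5·15+25≡22=w; e(4)→5·4+25≡19=t; r(17)→5·17+25≡6=g (all mod 26).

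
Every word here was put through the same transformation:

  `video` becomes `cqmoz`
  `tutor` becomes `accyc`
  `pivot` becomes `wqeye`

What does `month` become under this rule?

In video: v→c is +7, i→q is +8, d→m is +9, e→o is +10 — the shift increases by 1 each position. Each letter shifts forward by (position + 7), i.e. 7, 8, 9, … — the shift grows by one for each successive letter.
For month: m+7=t, o+8=w, n+9=w, t+10=d, h+11=s.

twwds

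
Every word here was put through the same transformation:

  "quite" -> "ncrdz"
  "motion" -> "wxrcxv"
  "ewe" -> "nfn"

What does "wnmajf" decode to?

The output letters match the input read backwards, each shifted +9: quite reversed is etiuq. Read the word backwards and shift each letter +9.
Reversing it on wnmajf: shift back: w−9=n, n−9=e, m−9=d, a−9=r, j−9=a, f−9=w → nedraw; then reverse → warden.

warden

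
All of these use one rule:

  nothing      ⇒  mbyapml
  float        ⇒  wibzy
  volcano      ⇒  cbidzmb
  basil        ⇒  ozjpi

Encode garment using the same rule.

n(13)→m(12) and o(14)→b(1) fit y≡15x+25 (mod 26); the inverse of 15 mod 26 is 7. Treating letters as 0–25, the rule is x ↦ 15x + 25 (mod 26).
On garment: g(6)→15·6+25≡11=l; a(0)→15·0+25≡25=z; r(17)→15·17+25≡20=u; m(12)→15·12+25≡23=x; e(4)→15·4+25≡7=h; n(13)→15·13+25≡12=m; t(19)→15·19+25≡24=y (all mod 26).

lzuxhmy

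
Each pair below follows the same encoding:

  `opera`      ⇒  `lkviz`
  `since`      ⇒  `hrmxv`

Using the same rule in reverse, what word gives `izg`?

Each pair mirrors across the alphabet (o↔l, p↔k, e↔v): positions sum to 25. Each letter is replaced by its mirror in the alphabet: a↔z, b↔y, c↔x, and so on (the Atbash cipher).
Undoing it on izg: i↔r, z↔a, g↔t.

rat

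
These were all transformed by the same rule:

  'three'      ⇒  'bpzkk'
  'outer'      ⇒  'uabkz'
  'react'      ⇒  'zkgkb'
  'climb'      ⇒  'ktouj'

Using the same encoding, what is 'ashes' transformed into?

gapka

The shift depends on letter class: consonant t→b is +8, but vowel e→k is +6. Vowels shift forward by 6 and consonants shift forward by 8.
Applying it to ashes: a(vowel)+6=g, s(cons)+8=a, h(cons)+8=p, e(vowel)+6=k, s(cons)+8=a.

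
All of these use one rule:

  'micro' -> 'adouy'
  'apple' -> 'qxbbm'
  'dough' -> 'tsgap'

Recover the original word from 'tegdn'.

brush

The output letters match the input read backwards, each shifted +12: micro reversed is orcim. The word is reversed, then every letter is shifted forward by 12.
Reversing it on tegdn: shift back: t−12=h, e−12=s, g−12=u, d−12=r, n−12=b → hsurb; then reverse → brush.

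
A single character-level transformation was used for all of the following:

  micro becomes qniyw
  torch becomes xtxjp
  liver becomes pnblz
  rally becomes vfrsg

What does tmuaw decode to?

photo

Each letter shifts forward by (position + 4), i.e. 4, 5, 6, … — the shift grows by one for each successive letter.
Reversing it on tmuaw: t−4=p, m−5=h, u−6=o, a−7=t, w−8=o.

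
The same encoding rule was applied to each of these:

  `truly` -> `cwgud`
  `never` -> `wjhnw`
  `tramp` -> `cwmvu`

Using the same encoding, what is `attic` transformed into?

Shifts by position in truly: pos 0: t→c (+9), pos 1: r→w (+5), pos 2: u→g (+12), pos 3: l→u (+9), pos 4: y→d (+5) — repeating every 3. A repeating key of period 3 is used — shifts +9, +5, +12 over and over.
For attic: a+9=j, t+5=y, t+12=f, i+9=r, c+5=h.

jyfrh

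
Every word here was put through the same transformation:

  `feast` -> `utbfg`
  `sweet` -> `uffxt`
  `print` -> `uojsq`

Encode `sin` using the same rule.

ojt

The output letters match the input read backwards, each shifted +1: feast reversed is tsaef. Two steps: reverse the string, then apply a Caesar shift of +1.
On sin: reverse → nis; then shift: n+1=o, i+1=j, s+1=t.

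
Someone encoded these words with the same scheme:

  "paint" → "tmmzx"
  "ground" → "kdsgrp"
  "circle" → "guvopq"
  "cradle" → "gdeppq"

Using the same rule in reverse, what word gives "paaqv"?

Shifts by position in paint: pos 0: p→t (+4), pos 1: a→m (+12), pos 2: i→m (+4), pos 3: n→z (+12) — repeating every 2. The shifts repeat in a cycle of length 2: positions 0,1,… shift by +4, +12, then the pattern repeats.
Undoing it on paaqv: p−4=l, a−12=o, a−4=w, q−12=e, v−4=r.

lower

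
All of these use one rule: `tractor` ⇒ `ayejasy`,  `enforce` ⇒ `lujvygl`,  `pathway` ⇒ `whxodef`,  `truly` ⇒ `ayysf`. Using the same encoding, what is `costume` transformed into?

The shifts repeat in a cycle of length 3: positions 0,1,… shift by +7, +7, +4, then the pattern repeats.
For costume: c+7=j, o+7=v, s+4=w, t+7=a, u+7=b, m+4=q, e+7=l.

jvwabql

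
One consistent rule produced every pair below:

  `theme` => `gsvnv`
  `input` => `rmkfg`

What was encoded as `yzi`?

Each pair mirrors across the alphabet (t↔g, h↔s, e↔v): positions sum to 25. Letters are reflected about the middle of the alphabet (position → 25−position): Atbash.
Reversing it on yzi: y↔b, z↔a, i↔r.

bar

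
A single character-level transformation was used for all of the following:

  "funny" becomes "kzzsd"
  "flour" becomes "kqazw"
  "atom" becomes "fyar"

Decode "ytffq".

total

A repeating key of period 3 is used — shifts +5, +5, +12 over and over.
Undoing it on ytffq: y−5=t, t−5=o, f−12=t, f−5=a, q−5=l.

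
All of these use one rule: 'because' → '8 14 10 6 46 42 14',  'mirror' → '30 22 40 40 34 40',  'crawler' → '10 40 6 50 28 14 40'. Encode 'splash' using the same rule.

42 36 28 6 42 20

Each letter becomes 2×(its alphabet position, a=1..z=26) + 4.
Applying it to splash: s=19→42, p=16→36, l=12→28, a=1→6, s=19→42, h=8→20.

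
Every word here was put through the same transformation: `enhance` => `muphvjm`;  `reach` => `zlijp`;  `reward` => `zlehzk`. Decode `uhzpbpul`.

maritime

Shifts by position in enhance: pos 0: e→m (+8), pos 1: n→u (+7), pos 2: h→p (+8), pos 3: a→h (+7) — repeating every 2. A repeating key of period 2 is used — shifts +8, +7 over and over.
Undoing it on uhzpbpul: u−8=m, h−7=a, z−8=r, p−7=i, b−8=t, p−7=i, u−8=m, l−7=e.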